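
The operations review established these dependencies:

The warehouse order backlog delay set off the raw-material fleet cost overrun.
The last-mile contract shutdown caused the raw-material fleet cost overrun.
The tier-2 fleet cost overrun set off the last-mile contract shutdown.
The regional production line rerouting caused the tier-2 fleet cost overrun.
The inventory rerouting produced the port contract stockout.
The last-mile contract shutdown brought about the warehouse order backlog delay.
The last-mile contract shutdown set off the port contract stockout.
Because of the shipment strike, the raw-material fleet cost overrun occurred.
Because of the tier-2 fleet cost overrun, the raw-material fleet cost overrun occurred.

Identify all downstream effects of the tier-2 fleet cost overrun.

the last-mile contract shutdown, the port contract stockout, the raw-material fleet cost overrun, the warehouse order backlog delay

Direct effects: the last-mile contract shutdown, the raw-material fleet cost overrun.
2 steps out: the warehouse order backlog delay, the port contract stockout.
Not reachable from it: the regional production line rerouting, the inventory rerouting, the shipment strike.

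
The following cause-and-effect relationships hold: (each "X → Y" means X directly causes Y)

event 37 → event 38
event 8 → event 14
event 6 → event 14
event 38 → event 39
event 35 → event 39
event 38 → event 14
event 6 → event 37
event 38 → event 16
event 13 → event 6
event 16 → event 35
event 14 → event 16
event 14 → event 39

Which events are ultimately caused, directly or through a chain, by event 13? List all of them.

event 14, event 16, event 35, event 37, event 38, event 39, event 6

Direct effects: event 6.
2 steps out: event 37, event 14.
3 steps out: event 38, event 16, event 39.
4 steps out: event 35.
Not reachable from it: event 8.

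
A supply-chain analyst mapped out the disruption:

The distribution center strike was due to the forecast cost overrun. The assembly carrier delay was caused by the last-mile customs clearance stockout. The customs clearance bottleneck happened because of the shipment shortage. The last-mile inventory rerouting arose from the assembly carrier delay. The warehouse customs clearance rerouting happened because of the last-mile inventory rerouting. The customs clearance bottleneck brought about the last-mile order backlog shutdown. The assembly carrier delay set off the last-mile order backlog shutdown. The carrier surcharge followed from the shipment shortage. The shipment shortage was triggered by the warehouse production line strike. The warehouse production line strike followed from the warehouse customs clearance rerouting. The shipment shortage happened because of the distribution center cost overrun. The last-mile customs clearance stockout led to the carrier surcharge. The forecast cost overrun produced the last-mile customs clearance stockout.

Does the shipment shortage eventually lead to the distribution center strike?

The shipment shortage leads to the customs clearance bottleneck, the last-mile order backlog shutdown, the carrier surcharge; the distribution center strike is not among them.

No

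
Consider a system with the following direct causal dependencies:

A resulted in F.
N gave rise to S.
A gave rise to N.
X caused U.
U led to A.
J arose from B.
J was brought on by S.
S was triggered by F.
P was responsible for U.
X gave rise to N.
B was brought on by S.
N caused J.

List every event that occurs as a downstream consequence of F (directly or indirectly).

Direct effects: S.
2 steps out: B, J.
Not reachable from it: X, U, A, N, P.

B, J, S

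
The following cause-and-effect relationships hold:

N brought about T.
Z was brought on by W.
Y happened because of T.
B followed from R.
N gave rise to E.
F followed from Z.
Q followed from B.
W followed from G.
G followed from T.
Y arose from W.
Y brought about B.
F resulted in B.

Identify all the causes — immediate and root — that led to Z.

G, N, T, W

Immediate cause of Z: W.
Further upstream: N, T, G.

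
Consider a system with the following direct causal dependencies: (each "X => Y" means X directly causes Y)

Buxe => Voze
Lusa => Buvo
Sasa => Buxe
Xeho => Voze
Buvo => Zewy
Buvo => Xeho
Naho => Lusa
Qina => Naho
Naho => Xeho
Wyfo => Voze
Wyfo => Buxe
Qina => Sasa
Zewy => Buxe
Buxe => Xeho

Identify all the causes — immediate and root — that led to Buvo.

Immediate cause of Buvo: Lusa.
Further upstream: Qina, Naho.

Lusa, Naho, Qina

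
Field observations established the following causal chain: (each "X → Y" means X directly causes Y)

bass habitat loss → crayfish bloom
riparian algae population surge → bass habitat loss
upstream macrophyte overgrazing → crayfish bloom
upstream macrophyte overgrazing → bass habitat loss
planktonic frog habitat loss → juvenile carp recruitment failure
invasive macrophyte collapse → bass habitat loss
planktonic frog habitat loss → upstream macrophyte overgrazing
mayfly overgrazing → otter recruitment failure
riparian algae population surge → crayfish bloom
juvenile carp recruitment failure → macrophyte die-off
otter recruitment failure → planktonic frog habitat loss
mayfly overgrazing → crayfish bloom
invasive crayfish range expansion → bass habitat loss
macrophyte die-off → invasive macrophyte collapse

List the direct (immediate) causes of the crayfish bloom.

the bass habitat loss, the mayfly overgrazing, the riparian algae population surge, the upstream macrophyte overgrazing

Upstream contributors include the otter recruitment failure, the planktonic frog habitat loss, the juvenile carp recruitment failure, the macrophyte die-off, the invasive crayfish range expansion, the invasive macrophyte collapse, but only the bass habitat loss, the mayfly overgrazing, the riparian algae population surge, the upstream macrophyte overgrazing feed directly into the crayfish bloom.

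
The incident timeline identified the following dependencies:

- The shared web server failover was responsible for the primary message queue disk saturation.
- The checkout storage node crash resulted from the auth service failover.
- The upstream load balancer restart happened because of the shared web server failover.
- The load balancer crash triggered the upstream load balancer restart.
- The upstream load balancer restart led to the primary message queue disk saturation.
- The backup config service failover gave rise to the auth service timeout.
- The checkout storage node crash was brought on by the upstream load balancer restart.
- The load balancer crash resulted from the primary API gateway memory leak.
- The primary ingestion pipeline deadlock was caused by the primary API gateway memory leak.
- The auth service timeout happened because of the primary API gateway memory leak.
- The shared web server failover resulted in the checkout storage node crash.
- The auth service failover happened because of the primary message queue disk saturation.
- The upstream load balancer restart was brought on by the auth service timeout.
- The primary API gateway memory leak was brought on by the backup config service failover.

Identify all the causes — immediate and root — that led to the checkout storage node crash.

Immediate causes of the checkout storage node crash: the shared web server failover, the upstream load balancer restart, the auth service failover.
Further upstream: the backup config service failover, the primary API gateway memory leak, the load balancer crash, the auth service timeout, the primary message queue disk saturation.

the auth service failover, the auth service timeout, the backup config service failover, the load balancer crash, the primary API gateway memory leak, the primary message queue disk saturation, the shared web server failover, the upstream load balancer restart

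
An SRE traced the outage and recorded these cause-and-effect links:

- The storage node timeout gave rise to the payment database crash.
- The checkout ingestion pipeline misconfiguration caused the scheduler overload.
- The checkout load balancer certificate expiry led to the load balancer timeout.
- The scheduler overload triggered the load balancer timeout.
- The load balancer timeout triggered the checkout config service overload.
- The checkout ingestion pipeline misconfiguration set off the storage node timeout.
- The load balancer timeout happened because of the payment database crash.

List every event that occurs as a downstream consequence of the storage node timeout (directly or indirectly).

the checkout config service overload, the load balancer timeout, the payment database crash

Direct effects: the payment database crash.
2 steps out: the load balancer timeout.
3 steps out: the checkout config service overload.
Not reachable from it: the checkout ingestion pipeline misconfiguration, the scheduler overload, the checkout load balancer certificate expiry.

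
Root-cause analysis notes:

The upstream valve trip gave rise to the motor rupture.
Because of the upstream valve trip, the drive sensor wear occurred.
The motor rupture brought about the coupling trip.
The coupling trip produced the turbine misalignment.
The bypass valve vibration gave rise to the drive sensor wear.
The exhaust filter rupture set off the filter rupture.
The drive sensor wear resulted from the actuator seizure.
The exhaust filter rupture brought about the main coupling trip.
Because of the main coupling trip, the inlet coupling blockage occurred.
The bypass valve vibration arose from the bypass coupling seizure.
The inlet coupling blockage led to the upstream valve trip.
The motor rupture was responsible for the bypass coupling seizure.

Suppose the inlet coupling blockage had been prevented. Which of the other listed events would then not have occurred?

the bypass coupling seizure, the bypass valve vibration, the coupling trip, the motor rupture, the turbine misalignment, the upstream valve trip

Downstream of the inlet coupling blockage: the upstream valve trip, the motor rupture, the coupling trip, the bypass coupling seizure, the turbine misalignment, the bypass valve vibration, the drive sensor wear.
Of those, still caused via another path: the drive sensor wear.
The remainder have no surviving cause.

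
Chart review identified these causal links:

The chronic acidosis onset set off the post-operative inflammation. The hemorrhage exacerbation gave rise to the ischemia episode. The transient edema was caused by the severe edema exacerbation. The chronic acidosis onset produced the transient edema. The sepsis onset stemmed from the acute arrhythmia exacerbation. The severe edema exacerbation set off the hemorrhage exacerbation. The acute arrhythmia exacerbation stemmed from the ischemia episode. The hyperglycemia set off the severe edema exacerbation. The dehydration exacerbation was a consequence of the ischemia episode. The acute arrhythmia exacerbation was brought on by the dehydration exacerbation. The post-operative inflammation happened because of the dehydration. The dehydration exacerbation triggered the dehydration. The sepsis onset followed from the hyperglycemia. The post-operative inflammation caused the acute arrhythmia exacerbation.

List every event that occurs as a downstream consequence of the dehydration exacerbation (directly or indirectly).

Direct effects: the dehydration, the acute arrhythmia exacerbation.
2 steps out: the post-operative inflammation, the sepsis onset.
Not reachable from it: the hyperglycemia, the severe edema exacerbation, the chronic acidosis onset, the transient edema, the hemorrhage exacerbation, the ischemia episode.

the acute arrhythmia exacerbation, the dehydration, the post-operative inflammation, the sepsis onset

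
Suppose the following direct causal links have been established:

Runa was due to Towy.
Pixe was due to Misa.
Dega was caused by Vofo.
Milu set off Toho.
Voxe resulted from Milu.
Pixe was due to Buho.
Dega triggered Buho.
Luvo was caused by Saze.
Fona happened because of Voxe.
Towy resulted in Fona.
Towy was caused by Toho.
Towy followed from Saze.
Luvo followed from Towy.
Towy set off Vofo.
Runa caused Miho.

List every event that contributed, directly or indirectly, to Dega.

Immediate cause of Dega: Vofo.
Further upstream: Milu, Toho, Saze, Towy.

Milu, Saze, Toho, Towy, Vofo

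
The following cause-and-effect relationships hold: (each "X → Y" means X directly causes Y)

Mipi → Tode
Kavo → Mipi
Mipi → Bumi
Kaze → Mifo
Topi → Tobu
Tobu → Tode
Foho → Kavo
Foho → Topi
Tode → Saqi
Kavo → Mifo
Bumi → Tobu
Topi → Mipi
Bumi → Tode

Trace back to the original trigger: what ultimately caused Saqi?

Tracing upstream from Saqi: Saqi ← Tode ← Mipi ← Topi ← Foho.
Foho has no stated cause, so it is the root.

Foho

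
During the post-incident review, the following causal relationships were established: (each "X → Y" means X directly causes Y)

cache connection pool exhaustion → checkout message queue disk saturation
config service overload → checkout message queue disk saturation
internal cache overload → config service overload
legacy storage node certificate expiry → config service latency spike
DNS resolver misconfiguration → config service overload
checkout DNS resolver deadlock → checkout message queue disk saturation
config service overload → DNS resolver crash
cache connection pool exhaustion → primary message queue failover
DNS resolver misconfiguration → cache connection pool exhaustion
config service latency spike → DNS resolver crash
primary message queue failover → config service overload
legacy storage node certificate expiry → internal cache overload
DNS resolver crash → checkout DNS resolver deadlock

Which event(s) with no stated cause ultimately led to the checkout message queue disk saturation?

the DNS resolver misconfiguration, the legacy storage node certificate expiry

Tracing upstream from the checkout message queue disk saturation: the checkout message queue disk saturation ← the config service overload ← the internal cache overload ← the legacy storage node certificate expiry.
A separate upstream branch: the checkout message queue disk saturation ← the cache connection pool exhaustion ← the DNS resolver misconfiguration.
Each of those chain origins has no stated cause.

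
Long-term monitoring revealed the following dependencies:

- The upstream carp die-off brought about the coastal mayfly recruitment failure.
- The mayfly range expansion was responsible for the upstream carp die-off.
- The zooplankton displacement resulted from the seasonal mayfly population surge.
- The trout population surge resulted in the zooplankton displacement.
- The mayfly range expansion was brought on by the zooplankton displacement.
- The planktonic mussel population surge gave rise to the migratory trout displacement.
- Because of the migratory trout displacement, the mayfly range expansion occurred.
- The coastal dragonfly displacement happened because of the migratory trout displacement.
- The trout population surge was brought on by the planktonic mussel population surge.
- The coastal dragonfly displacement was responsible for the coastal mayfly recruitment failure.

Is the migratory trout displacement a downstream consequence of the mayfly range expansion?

No

The mayfly range expansion leads to the upstream carp die-off, the coastal mayfly recruitment failure; the migratory trout displacement is not among them.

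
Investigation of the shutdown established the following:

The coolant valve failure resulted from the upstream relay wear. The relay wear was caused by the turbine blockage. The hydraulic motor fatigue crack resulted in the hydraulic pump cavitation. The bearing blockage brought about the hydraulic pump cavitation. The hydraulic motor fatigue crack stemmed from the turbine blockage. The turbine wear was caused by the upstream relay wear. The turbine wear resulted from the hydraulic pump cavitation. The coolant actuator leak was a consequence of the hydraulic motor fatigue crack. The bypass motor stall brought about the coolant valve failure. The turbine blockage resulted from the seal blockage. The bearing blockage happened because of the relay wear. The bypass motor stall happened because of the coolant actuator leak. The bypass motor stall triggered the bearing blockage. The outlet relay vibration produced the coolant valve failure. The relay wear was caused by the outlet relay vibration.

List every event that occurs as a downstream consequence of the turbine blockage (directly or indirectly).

Direct effects: the hydraulic motor fatigue crack, the relay wear.
2 steps out: the coolant actuator leak, the bearing blockage, the hydraulic pump cavitation.
3 steps out: the bypass motor stall, the turbine wear.
4 steps out: the coolant valve failure.
Not reachable from it: the seal blockage, the outlet relay vibration, the upstream relay wear.

the bearing blockage, the bypass motor stall, the coolant actuator leak, the coolant valve failure, the hydraulic motor fatigue crack, the hydraulic pump cavitation, the relay wear, the turbine wear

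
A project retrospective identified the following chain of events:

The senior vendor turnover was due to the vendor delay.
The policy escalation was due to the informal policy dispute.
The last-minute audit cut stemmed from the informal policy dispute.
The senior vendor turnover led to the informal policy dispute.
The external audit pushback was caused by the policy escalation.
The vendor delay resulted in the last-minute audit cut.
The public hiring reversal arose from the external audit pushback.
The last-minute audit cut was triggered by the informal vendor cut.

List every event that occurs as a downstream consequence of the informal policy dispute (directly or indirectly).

Direct effects: the policy escalation, the last-minute audit cut.
2 steps out: the external audit pushback.
3 steps out: the public hiring reversal.
Not reachable from it: the vendor delay, the senior vendor turnover, the informal vendor cut.

the external audit pushback, the last-minute audit cut, the policy escalation, the public hiring reversal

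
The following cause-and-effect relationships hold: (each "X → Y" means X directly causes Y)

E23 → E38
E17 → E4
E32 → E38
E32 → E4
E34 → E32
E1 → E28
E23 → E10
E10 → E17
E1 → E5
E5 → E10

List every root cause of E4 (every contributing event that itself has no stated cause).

E1, E23, E34

Tracing upstream from E4: E4 ← E17 ← E10 ← E5 ← E1.
A separate upstream branch: E4 ← E17 ← E10 ← E23.
A separate upstream branch: E4 ← E32 ← E34.
Each of those chain origins has no stated cause.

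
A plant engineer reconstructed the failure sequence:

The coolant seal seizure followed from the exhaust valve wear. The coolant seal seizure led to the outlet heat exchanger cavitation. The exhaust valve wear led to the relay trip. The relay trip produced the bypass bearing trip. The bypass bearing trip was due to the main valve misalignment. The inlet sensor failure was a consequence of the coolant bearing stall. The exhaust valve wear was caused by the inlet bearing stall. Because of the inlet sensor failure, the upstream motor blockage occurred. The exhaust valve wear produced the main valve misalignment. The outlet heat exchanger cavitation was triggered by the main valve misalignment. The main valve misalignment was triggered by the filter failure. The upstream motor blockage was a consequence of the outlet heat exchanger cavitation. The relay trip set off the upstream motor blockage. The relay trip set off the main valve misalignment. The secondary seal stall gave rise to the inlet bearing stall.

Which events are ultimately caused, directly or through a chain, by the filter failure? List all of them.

Direct effects: the main valve misalignment.
2 steps out: the bypass bearing trip, the outlet heat exchanger cavitation.
3 steps out: the upstream motor blockage.
Not reachable from it: the secondary seal stall, the inlet bearing stall, the exhaust valve wear, the relay trip, the coolant bearing stall, the inlet sensor failure, the coolant seal seizure.

the bypass bearing trip, the main valve misalignment, the outlet heat exchanger cavitation, the upstream motor blockage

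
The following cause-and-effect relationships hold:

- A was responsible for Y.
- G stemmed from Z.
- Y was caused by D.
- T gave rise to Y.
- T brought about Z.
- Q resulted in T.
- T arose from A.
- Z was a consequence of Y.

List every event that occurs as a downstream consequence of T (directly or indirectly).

Direct effects: Y, Z.
2 steps out: G.
Not reachable from it: Q, A, D.

G, Y, Z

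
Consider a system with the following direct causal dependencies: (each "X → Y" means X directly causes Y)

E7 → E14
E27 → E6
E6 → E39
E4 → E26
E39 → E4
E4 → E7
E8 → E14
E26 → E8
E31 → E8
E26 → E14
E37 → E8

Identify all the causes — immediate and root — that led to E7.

Immediate cause of E7: E4.
Further upstream: E27, E6, E39.

E27, E39, E4, E6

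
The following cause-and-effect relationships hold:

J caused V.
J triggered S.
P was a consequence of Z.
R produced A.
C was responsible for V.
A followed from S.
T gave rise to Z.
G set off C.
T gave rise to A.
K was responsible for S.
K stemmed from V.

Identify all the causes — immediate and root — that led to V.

C, G, J

Immediate causes of V: J, C.
Further upstream: G.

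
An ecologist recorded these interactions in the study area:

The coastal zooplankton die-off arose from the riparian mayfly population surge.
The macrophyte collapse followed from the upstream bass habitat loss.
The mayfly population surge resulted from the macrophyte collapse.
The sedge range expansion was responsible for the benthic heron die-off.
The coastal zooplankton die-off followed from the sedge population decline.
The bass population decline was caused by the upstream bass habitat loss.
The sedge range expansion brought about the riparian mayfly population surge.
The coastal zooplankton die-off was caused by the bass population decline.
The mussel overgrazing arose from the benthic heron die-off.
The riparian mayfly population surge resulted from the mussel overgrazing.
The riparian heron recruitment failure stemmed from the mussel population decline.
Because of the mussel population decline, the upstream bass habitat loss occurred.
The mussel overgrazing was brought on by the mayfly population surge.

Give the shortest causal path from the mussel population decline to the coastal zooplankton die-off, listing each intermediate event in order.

the mussel population decline → the upstream bass habitat loss
the upstream bass habitat loss → the bass population decline
the bass population decline → the coastal zooplankton die-off
Length: 3 steps.

the mussel population decline → the upstream bass habitat loss → the bass population decline → the coastal zooplankton die-off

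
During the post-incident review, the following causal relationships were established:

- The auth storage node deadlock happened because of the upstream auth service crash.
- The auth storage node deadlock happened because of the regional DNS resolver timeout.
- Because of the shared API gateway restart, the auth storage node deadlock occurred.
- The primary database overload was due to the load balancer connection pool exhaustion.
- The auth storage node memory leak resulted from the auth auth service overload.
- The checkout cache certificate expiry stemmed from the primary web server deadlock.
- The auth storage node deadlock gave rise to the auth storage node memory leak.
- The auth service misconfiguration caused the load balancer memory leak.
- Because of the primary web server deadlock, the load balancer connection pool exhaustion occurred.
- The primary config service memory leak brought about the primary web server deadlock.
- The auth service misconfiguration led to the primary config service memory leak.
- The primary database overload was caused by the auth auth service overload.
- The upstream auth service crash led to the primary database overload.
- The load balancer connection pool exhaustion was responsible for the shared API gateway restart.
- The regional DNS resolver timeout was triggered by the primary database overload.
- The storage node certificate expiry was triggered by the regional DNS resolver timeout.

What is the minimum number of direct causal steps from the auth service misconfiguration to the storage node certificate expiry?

6

Shortest chain: the auth service misconfiguration → the primary config service memory leak → the primary web server deadlock → the load balancer connection pool exhaustion → the primary database overload → the regional DNS resolver timeout → the storage node certificate expiry.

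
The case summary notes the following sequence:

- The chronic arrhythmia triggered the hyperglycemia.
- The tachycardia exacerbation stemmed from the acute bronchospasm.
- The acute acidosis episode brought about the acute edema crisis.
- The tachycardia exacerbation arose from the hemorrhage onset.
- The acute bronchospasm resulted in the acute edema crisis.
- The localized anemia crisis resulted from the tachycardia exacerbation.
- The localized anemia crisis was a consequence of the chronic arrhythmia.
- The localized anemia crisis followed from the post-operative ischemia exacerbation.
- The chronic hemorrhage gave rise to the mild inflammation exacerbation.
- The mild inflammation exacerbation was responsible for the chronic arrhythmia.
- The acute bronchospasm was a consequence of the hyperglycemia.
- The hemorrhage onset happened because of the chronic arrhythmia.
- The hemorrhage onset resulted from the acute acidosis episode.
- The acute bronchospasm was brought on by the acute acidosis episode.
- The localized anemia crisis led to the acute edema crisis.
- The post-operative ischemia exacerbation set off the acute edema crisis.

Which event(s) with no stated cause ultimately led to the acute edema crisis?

the acute acidosis episode, the chronic hemorrhage, the post-operative ischemia exacerbation

Tracing upstream from the acute edema crisis: the acute edema crisis ← the localized anemia crisis ← the chronic arrhythmia ← the mild inflammation exacerbation ← the chronic hemorrhage.
A separate upstream branch: the acute edema crisis ← the acute acidosis episode.
A separate upstream branch: the acute edema crisis ← the post-operative ischemia exacerbation.
Each of those chain origins has no stated cause.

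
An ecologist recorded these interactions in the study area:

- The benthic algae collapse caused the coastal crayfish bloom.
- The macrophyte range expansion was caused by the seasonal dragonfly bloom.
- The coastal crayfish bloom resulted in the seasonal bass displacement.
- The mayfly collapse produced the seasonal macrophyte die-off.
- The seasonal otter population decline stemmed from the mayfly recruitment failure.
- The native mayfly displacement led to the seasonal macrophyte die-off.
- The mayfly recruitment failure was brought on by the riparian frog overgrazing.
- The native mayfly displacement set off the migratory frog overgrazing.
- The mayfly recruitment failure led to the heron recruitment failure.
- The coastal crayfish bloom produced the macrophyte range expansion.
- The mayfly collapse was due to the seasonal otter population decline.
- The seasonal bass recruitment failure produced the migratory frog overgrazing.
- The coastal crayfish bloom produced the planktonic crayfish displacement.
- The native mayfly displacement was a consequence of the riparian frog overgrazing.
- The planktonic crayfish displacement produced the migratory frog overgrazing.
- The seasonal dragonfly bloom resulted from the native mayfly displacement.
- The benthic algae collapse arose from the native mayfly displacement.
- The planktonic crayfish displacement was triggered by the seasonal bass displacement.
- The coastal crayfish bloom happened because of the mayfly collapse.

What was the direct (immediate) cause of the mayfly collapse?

the seasonal otter population decline

Upstream contributors include the riparian frog overgrazing, the mayfly recruitment failure, but only the seasonal otter population decline feeds directly into the mayfly collapse.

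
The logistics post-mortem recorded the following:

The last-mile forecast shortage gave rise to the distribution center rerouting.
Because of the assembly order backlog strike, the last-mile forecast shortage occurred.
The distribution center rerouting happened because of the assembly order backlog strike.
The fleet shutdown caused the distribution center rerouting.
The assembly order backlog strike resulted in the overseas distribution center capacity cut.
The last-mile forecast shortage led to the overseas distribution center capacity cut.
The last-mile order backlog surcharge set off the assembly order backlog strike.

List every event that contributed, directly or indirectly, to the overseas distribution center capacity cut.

the assembly order backlog strike, the last-mile forecast shortage, the last-mile order backlog surcharge

Immediate causes of the overseas distribution center capacity cut: the assembly order backlog strike, the last-mile forecast shortage.
Further upstream: the last-mile order backlog surcharge.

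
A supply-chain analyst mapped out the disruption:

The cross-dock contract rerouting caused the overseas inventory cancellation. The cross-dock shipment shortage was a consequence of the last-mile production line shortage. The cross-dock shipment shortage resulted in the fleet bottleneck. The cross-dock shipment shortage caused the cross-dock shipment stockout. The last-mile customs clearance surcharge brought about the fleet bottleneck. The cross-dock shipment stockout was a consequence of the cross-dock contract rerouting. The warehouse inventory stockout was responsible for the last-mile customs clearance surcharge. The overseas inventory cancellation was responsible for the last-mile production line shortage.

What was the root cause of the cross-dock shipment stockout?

Tracing upstream from the cross-dock shipment stockout: the cross-dock shipment stockout ← the cross-dock contract rerouting.
The cross-dock contract rerouting has no stated cause, so it is the root.

the cross-dock contract rerouting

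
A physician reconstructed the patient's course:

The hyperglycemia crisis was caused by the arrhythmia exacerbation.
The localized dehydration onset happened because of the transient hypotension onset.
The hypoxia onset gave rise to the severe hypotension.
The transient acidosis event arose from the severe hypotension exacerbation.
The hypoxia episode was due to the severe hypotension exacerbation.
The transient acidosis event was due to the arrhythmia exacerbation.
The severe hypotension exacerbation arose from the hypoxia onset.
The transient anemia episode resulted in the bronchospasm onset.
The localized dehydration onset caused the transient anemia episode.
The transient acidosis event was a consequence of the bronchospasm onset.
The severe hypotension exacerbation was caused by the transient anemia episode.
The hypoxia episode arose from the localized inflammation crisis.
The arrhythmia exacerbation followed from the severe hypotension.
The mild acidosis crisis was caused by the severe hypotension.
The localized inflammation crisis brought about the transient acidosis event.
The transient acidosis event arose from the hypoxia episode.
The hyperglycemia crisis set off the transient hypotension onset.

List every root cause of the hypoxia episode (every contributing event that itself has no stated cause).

Tracing upstream from the hypoxia episode: the hypoxia episode ← the severe hypotension exacerbation ← the hypoxia onset.
A separate upstream branch: the hypoxia episode ← the localized inflammation crisis.
Each of those chain origins has no stated cause.

the hypoxia onset, the localized inflammation crisis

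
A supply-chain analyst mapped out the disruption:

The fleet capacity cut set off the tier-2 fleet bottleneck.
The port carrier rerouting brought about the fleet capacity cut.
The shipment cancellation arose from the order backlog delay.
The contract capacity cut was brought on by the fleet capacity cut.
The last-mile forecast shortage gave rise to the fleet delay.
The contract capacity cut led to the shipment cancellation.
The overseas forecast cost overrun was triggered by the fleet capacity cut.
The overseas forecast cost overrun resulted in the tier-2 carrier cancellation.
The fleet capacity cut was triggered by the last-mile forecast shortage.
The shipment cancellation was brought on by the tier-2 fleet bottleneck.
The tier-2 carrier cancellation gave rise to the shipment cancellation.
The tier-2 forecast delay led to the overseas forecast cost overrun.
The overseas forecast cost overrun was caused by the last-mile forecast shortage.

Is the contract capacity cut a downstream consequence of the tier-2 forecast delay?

The tier-2 forecast delay leads to the overseas forecast cost overrun, the tier-2 carrier cancellation, the shipment cancellation; the contract capacity cut is not among them.

No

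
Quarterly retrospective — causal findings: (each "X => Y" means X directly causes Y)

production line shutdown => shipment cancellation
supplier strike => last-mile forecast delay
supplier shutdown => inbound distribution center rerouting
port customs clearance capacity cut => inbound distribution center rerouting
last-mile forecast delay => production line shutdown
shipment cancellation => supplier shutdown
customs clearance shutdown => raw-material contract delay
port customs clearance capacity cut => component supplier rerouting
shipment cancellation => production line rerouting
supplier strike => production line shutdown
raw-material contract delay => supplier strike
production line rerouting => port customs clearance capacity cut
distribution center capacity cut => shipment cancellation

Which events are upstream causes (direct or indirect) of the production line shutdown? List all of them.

the customs clearance shutdown, the last-mile forecast delay, the raw-material contract delay, the supplier strike

Immediate causes of the production line shutdown: the supplier strike, the last-mile forecast delay.
Further upstream: the customs clearance shutdown, the raw-material contract delay.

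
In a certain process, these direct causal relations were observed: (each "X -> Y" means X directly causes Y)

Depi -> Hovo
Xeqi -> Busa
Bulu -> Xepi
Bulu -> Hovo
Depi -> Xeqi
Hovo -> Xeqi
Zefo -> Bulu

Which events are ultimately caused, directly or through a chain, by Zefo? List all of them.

Bulu, Busa, Hovo, Xepi, Xeqi

Direct effects: Bulu.
2 steps out: Xepi, Hovo.
3 steps out: Xeqi.
4 steps out: Busa.
Not reachable from it: Depi.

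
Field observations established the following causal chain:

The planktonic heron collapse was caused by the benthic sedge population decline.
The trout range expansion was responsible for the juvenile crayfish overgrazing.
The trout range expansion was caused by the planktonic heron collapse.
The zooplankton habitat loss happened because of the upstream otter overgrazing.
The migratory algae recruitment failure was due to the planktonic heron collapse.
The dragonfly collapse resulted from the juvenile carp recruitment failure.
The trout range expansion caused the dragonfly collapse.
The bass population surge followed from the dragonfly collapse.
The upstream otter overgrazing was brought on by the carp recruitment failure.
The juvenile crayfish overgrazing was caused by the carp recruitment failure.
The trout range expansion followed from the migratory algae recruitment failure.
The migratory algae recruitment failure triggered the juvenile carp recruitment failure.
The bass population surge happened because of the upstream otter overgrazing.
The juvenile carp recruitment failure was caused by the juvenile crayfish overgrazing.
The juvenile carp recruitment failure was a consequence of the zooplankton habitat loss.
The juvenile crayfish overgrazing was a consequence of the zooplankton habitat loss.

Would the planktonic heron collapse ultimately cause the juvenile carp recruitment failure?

Yes

There is a causal chain: the planktonic heron collapse → the migratory algae recruitment failure → the juvenile carp recruitment failure.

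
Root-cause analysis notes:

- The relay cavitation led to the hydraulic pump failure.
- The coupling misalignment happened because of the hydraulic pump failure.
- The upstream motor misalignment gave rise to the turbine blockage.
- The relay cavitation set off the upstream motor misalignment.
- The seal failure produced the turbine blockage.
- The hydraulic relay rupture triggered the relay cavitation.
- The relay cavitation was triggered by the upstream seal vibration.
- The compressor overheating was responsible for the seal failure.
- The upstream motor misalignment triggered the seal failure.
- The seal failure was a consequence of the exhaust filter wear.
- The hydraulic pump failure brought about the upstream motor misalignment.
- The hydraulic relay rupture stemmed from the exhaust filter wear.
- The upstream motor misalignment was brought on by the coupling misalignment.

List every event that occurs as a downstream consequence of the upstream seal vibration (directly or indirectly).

Direct effects: the relay cavitation.
2 steps out: the hydraulic pump failure, the upstream motor misalignment.
3 steps out: the coupling misalignment, the seal failure, the turbine blockage.
Not reachable from it: the exhaust filter wear, the hydraulic relay rupture, the compressor overheating.

the coupling misalignment, the hydraulic pump failure, the relay cavitation, the seal failure, the turbine blockage, the upstream motor misalignment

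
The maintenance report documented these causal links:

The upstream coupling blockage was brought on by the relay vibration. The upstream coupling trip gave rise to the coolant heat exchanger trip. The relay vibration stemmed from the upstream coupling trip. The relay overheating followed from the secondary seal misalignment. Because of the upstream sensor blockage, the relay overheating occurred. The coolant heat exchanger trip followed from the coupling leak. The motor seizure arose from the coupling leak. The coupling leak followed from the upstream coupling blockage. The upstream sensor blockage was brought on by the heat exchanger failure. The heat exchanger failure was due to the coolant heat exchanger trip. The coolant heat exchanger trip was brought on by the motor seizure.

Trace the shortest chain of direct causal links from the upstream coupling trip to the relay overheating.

the upstream coupling trip → the coolant heat exchanger trip
the coolant heat exchanger trip → the heat exchanger failure
the heat exchanger failure → the upstream sensor blockage
the upstream sensor blockage → the relay overheating
Length: 4 steps.

the upstream coupling trip → the coolant heat exchanger trip → the heat exchanger failure → the upstream sensor blockage → the relay overheating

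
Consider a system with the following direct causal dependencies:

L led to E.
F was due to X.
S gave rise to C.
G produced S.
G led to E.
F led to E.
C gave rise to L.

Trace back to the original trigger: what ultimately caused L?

Tracing upstream from L: L ← C ← S ← G.
G has no stated cause, so it is the root.

G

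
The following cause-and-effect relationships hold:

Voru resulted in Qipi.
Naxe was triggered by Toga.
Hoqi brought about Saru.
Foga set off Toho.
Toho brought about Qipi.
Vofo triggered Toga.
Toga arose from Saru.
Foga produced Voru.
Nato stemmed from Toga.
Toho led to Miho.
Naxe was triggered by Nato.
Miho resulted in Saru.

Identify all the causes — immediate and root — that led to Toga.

Immediate causes of Toga: Vofo, Saru.
Further upstream: Foga, Toho, Hoqi, Miho.

Foga, Hoqi, Miho, Saru, Toho, Vofo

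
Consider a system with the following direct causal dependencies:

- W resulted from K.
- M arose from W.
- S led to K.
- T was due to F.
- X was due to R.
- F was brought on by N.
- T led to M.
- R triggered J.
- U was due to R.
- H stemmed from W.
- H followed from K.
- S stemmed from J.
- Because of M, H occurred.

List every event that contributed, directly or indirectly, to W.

J, K, R, S

Immediate cause of W: K.
Further upstream: R, J, S.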